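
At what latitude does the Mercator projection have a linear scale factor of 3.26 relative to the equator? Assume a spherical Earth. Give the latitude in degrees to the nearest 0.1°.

72.1°

Mercator scale is k = sec φ = 1/cos φ.
1/cos φ = 3.26  ⇒  cos φ = 0.3067  ⇒  φ = arccos(0.3067) ≈ 72.1°.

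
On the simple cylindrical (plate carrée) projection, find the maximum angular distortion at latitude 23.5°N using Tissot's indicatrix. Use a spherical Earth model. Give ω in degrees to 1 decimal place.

In the plate carrée (x = Rλ, y = Rφ), meridians are true-scale (h = 1) and parallels are stretched by k = sec φ.
At 23.5°: h = 1.000, k = 1.090; principal scales a = 1.090, b = 1.000.
sin(ω/2) = (a − b)/(a + b) = 0.09044/2.090 = 0.04326, so ω = 2 arcsin(0.04326) ≈ 5.0°.

5.0°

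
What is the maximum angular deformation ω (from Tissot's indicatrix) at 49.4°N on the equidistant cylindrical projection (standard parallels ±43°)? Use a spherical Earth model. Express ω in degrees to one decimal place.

With standard parallel φ₀ = 43°, the equirectangular projection gives x = Rλ cos φ₀, y = Rφ, so h = 1 and k = cos 43° / cos φ.
At 49.4°: h = 1.000, k = 1.124; principal scales a = 1.124, b = 1.000.
sin(ω/2) = (a − b)/(a + b) = 0.1238/2.124 = 0.05830, so ω = 2 arcsin(0.05830) ≈ 6.7°.

6.7°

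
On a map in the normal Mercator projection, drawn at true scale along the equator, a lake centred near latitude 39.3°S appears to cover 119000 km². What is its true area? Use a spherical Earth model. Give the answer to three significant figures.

71300 km²

For Mercator, h = k = sec φ (a conformal cylindrical projection has a single point scale, 1/cos φ).
Areal scale = k² = sec²φ = 1/cos²(39.3°) = 1/0.7738² = 1.670.
True area = apparent / (areal scale) = 119000 / 1.670 ≈ 71300 km².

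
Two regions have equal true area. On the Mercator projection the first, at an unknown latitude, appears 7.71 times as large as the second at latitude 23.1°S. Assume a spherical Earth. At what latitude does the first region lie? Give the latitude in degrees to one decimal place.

Mercator areal scale is sec²φ, so apparent-area ratio = sec²φ₁ / sec²φ₂ = cos²φ₂ / cos²φ₁.
cos²φ₂ / cos²φ₁ = 7.71  ⇒  cos φ₁ = cos 23.1° / √7.71 = 0.9198/2.777 = 0.3313.
φ₁ = arccos(0.3313) ≈ 70.7°.

70.7°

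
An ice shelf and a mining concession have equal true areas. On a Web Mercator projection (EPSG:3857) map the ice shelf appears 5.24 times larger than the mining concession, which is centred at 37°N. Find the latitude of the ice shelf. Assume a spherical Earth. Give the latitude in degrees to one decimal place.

On Mercator, (apparent₁)/(apparent₂) = sec²φ₁ / sec²φ₂ when true areas are equal.
cos²φ₂ / cos²φ₁ = 5.24  ⇒  cos φ₁ = cos 37° / √5.24 = 0.7986/2.289 = 0.3489.
φ₁ = arccos(0.3489) ≈ 69.6°.

69.6°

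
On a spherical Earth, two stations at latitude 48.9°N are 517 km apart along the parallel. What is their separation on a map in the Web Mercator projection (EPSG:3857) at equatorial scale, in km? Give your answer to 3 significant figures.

786 km

The Mercator projection is conformal; its linear scale factor is the same in every direction and equals sec φ = 1/cos φ.
Along the parallel, k = sec 48.9° = 1/0.6574 = 1.521.
Map distance = 517 × 1.521 ≈ 786 km.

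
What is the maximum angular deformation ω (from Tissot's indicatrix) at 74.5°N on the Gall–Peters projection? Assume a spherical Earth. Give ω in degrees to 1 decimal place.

Gall–Peters is a cylindrical equal-area projection with standard parallels at ±45°. For cylindrical equal-area with standard parallel φ₀, h = cos φ / cos φ₀ and k = cos φ₀ / cos φ, so h·k = 1.
At 74.5°: h = 0.3779, k = 2.646; principal scales a = 2.646, b = 0.3779.
sin(ω/2) = (a − b)/(a + b) = 2.268/3.024 = 0.7500, so ω = 2 arcsin(0.7500) ≈ 97.2°.

97.2°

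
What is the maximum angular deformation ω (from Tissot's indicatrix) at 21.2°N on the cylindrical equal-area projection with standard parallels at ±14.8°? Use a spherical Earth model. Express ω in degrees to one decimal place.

Cylindrical equal-area (φ₀ = 14.8°): h = cos φ / cos 14.8° along meridians, k = cos 14.8° / cos φ along parallels; h·k = 1.
At 21.2°: h = 0.9643, k = 1.037; principal scales a = 1.037, b = 0.9643.
sin(ω/2) = (a − b)/(a + b) = 0.07269/2.001 = 0.03632, so ω = 2 arcsin(0.03632) ≈ 4.2°.

4.2°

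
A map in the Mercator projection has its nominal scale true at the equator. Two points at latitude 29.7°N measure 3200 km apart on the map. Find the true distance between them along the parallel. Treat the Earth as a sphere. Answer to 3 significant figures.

The Mercator projection is conformal; its linear scale factor is the same in every direction and equals sec φ = 1/cos φ.
Along the parallel at 29.7°, map distances are exaggerated by k = sec 29.7° = 1.151.
True distance = 3200 / 1.151 = 3200 × cos 29.7° ≈ 2780 km.

2780 km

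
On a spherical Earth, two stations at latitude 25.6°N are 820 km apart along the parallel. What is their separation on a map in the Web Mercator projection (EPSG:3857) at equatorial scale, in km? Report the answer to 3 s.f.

The Mercator projection is conformal; its linear scale factor is the same in every direction and equals sec φ = 1/cos φ.
Along the parallel, k = sec 25.6° = 1/0.9018 = 1.109.
Map distance = 820 × 1.109 ≈ 909 km.

909 km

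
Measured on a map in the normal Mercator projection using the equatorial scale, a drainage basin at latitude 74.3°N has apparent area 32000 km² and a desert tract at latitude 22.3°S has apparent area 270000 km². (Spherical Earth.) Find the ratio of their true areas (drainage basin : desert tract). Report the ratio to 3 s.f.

Since Mercator area scale is 1/cos²φ, the true area equals the apparent area multiplied by cos²φ.
True area of drainage basin: 32000 × cos²(74.3°) = 32000 × 0.07322 = 2343 km².
True area of desert tract: 270000 × cos²(22.3°) = 270000 × 0.8560 = 231100 km².
Ratio = 2343 / 231100 ≈ 0.0101.

0.0101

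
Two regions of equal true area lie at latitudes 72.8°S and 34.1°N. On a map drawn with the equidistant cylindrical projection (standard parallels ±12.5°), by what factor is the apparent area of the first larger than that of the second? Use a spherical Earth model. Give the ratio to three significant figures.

2.80

The equidistant cylindrical projection with φ₀ = 12.5° has h = 1 (meridians true) and k = cos φ₀ / cos φ along parallels.
Areal scale at 72.8°: h·k = 1.000 × 3.302 = 3.302.
Areal scale at 34.1°: h·k = 1.000 × 1.179 = 1.179.
Ratio = 3.302/1.179 ≈ 2.80.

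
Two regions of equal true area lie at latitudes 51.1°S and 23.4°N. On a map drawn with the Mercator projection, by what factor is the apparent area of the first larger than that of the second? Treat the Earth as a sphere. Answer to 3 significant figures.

Mercator is conformal with k = sec φ, so areal scale = k² = sec²φ.
At 51.1°: sec²(51.1°) = 1/0.6280² = 2.536.
At 23.4°: sec²(23.4°) = 1/0.9178² = 1.187.
Ratio = 2.536/1.187 = cos²(23.4°)/cos²(51.1°) ≈ 2.14.

2.14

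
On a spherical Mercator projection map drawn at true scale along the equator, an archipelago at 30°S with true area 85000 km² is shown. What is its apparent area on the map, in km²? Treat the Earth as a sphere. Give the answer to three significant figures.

113000 km²

The Mercator projection is conformal; its linear scale factor is the same in every direction and equals sec φ = 1/cos φ.
Areal scale = k² = sec²φ = 1/cos²(30°) = 1/0.8660² = 1.333.
Apparent area = 85000 × 1.333 ≈ 113000 km².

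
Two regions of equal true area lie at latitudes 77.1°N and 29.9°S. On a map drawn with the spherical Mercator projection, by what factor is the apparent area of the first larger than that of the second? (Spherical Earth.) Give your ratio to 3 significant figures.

15.1

Mercator areal scale is sec²φ.
At 77.1°: sec²(77.1°) = 1/0.2233² = 20.06.
At 29.9°: sec²(29.9°) = 1/0.8669² = 1.331.
Ratio = 20.06/1.331 = cos²(29.9°)/cos²(77.1°) ≈ 15.1.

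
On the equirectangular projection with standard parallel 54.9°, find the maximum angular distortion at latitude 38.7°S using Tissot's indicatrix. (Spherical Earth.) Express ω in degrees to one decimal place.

17.4°

In the equirectangular projection with standard parallel φ₀ = 54.9° (x = Rλ cos φ₀, y = Rφ), meridians are true-scale (h = 1) and the parallel scale is k = cos φ₀ / cos φ.
At 38.7°: h = 1.000, k = 0.7368; principal scales a = 1.000, b = 0.7368.
sin(ω/2) = (a − b)/(a + b) = 0.2632/1.737 = 0.1516, so ω = 2 arcsin(0.1516) ≈ 17.4°.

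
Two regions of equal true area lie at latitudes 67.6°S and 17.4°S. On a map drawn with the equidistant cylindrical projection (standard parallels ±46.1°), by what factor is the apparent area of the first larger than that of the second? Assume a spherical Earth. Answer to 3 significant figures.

2.50

In the equirectangular projection with standard parallel φ₀ = 46.1° (x = Rλ cos φ₀, y = Rφ), meridians are true-scale (h = 1) and the parallel scale is k = cos φ₀ / cos φ.
Areal scale at 67.6°: h·k = 1.000 × 1.820 = 1.820.
Areal scale at 17.4°: h·k = 1.000 × 0.7267 = 0.7267.
Ratio = 1.820/0.7267 ≈ 2.50.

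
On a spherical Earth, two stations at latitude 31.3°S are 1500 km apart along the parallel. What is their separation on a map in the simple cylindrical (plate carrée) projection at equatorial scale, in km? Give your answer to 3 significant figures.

For the equirectangular projection with φ₀ = 0 (plate carrée), h = 1 along meridians and k = sec φ along parallels.
Along the parallel, k = sec 31.3° = 1/0.8545 = 1.170.
Map distance = 1500 × 1.170 ≈ 1760 km.

1760 km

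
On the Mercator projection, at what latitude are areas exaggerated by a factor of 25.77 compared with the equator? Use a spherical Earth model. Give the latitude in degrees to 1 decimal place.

78.6°

Mercator areal scale is sec²φ.
sec²φ = 25.77  ⇒  cos²φ = 0.03880  ⇒  cos φ = 0.1970.
φ = arccos(0.1970) ≈ 78.6°.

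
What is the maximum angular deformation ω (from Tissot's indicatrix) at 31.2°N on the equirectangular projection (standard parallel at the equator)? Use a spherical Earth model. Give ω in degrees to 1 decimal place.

8.9°

For the equirectangular projection with φ₀ = 0 (plate carrée), h = 1 along meridians and k = sec φ along parallels.
At 31.2°: h = 1.000, k = 1.169; principal scales a = 1.169, b = 1.000.
sin(ω/2) = (a − b)/(a + b) = 0.1691/2.169 = 0.07796, so ω = 2 arcsin(0.07796) ≈ 8.9°.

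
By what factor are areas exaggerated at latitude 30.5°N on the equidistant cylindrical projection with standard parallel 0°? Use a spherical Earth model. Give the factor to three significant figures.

For the equirectangular projection with φ₀ = 0 (plate carrée), h = 1 along meridians and k = sec φ along parallels.
Areal scale = h·k = 1 × sec φ; at 30.5°, h = 1.000, k = 1.161, so h·k = 1.161.

1.16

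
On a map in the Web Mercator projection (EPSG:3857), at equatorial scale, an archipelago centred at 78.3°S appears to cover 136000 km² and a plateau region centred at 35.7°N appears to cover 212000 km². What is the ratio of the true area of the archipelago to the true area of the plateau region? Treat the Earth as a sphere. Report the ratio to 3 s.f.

Mercator's areal exaggeration is sec²φ; hence true area = (apparent area) · cos²φ.
True area of archipelago: 136000 × cos²(78.3°) = 136000 × 0.04112 = 5593 km².
True area of plateau region: 212000 × cos²(35.7°) = 212000 × 0.6595 = 139800 km².
Ratio = 5593 / 139800 ≈ 0.0400.

0.0400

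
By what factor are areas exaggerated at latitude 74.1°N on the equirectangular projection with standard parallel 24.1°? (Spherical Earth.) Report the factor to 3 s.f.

3.33

In the equirectangular projection with standard parallel φ₀ = 24.1° (x = Rλ cos φ₀, y = Rφ), meridians are true-scale (h = 1) and the parallel scale is k = cos φ₀ / cos φ.
Areal scale = h·k = 1 × cos φ₀ / cos φ; at 74.1°, h = 1.000, k = 3.332, so h·k = 3.332.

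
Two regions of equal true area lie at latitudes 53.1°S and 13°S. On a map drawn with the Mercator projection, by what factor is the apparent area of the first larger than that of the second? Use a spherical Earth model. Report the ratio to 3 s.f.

2.63

Mercator is conformal with k = sec φ, so areal scale = k² = sec²φ.
At 53.1°: sec²(53.1°) = 1/0.6004² = 2.774.
At 13°: sec²(13°) = 1/0.9744² = 1.053.
Ratio = 2.774/1.053 = cos²(13°)/cos²(53.1°) ≈ 2.63.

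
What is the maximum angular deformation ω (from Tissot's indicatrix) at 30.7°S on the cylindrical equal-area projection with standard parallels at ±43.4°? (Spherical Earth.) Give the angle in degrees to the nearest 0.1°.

Cylindrical equal-area (φ₀ = 43.4°): h = cos φ / cos 43.4° along meridians, k = cos 43.4° / cos φ along parallels; h·k = 1.
At 30.7°: h = 1.183, k = 0.8450; principal scales a = 1.183, b = 0.8450.
sin(ω/2) = (a − b)/(a + b) = 0.3384/2.028 = 0.1668, so ω = 2 arcsin(0.1668) ≈ 19.2°.

19.2°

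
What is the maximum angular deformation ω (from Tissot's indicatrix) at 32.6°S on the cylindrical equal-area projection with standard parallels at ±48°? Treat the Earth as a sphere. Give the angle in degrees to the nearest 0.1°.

For cylindrical equal-area with standard parallel φ₀, h = cos φ / cos φ₀ and k = cos φ₀ / cos φ, so h·k = 1.
At 32.6°: h = 1.259, k = 0.7943; principal scales a = 1.259, b = 0.7943.
sin(ω/2) = (a − b)/(a + b) = 0.4648/2.053 = 0.2263, so ω = 2 arcsin(0.2263) ≈ 26.2°.

26.2°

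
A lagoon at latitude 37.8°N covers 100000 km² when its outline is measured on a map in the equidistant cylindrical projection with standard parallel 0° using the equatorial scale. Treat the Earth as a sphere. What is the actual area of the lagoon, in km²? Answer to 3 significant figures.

79000 km²

In the plate carrée (x = Rλ, y = Rφ), meridians are true-scale (h = 1) and parallels are stretched by k = sec φ.
Areal scale = h·k = 1 × sec φ; at 37.8°, h = 1.000, k = 1.266, so h·k = 1.266.
True area = apparent / (areal scale) = 100000 / 1.266 ≈ 79000 km².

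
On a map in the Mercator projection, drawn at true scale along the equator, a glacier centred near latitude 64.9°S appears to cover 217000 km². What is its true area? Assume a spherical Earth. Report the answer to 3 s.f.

39000 km²

Mercator is conformal, so the point scale is isotropic: h = k = sec φ = 1/cos φ.
Areal scale = k² = sec²φ = 1/cos²(64.9°) = 1/0.4242² = 5.557.
True area = apparent / (areal scale) = 217000 / 5.557 ≈ 39000 km².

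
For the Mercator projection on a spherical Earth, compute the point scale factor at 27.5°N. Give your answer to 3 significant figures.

1.13

The Mercator projection is conformal; its linear scale factor is the same in every direction and equals sec φ = 1/cos φ.
k = 1/cos 27.5° = 1/0.8870 = 1.127.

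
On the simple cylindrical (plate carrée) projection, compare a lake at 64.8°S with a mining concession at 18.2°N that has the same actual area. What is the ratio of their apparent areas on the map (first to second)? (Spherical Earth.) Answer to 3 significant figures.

2.23

Plate carrée maps x = Rλ, y = Rφ. The meridian scale is h = 1 and the parallel scale is k = 1/cos φ = sec φ.
Areal scale at 64.8°: h·k = 1.000 × 2.349 = 2.349.
Areal scale at 18.2°: h·k = 1.000 × 1.053 = 1.053.
Ratio = 2.349/1.053 ≈ 2.23.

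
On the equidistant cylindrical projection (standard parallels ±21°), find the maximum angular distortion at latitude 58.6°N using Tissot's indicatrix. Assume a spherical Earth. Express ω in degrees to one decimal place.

The equidistant cylindrical projection with φ₀ = 21° has h = 1 (meridians true) and k = cos φ₀ / cos φ along parallels.
At 58.6°: h = 1.000, k = 1.792; principal scales a = 1.792, b = 1.000.
sin(ω/2) = (a − b)/(a + b) = 0.7919/2.792 = 0.2836, so ω = 2 arcsin(0.2836) ≈ 33.0°.

33.0°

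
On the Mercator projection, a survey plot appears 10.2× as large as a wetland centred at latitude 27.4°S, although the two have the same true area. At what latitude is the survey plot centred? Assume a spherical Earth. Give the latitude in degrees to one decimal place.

Mercator areal scale is sec²φ, so apparent-area ratio = sec²φ₁ / sec²φ₂ = cos²φ₂ / cos²φ₁.
cos²φ₂ / cos²φ₁ = 10.2  ⇒  cos φ₁ = cos 27.4° / √10.2 = 0.8878/3.194 = 0.2780.
φ₁ = arccos(0.2780) ≈ 73.9°.

73.9°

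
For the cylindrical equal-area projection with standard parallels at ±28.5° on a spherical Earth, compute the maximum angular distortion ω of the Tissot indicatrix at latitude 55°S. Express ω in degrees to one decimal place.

47.5°

Cylindrical equal-area (φ₀ = 28.5°): h = cos φ / cos 28.5° along meridians, k = cos 28.5° / cos φ along parallels; h·k = 1.
At 55°: h = 0.6527, k = 1.532; principal scales a = 1.532, b = 0.6527.
sin(ω/2) = (a − b)/(a + b) = 0.8795/2.185 = 0.4025, so ω = 2 arcsin(0.4025) ≈ 47.5°.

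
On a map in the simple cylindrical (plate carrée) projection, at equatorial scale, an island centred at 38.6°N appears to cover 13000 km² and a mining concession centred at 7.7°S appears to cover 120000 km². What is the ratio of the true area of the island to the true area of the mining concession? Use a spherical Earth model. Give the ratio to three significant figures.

On the plate carrée, areal scale = h·k = 1 × sec φ, so true area = apparent × cos φ.
True area of island: 13000 × cos(38.6°) = 13000 × 0.7815 = 10160 km².
True area of mining concession: 120000 × cos(7.7°) = 120000 × 0.9910 = 118900 km².
Ratio = 10160 / 118900 ≈ 0.0854.

0.0854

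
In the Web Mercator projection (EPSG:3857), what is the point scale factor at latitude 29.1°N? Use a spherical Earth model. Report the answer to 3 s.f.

1.14

Mercator is conformal, so the point scale is isotropic: h = k = sec φ = 1/cos φ.
k = 1/cos 29.1° = 1/0.8738 = 1.144.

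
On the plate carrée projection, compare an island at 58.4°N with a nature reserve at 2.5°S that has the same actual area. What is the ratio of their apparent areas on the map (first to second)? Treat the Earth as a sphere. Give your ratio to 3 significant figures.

1.91

Plate carrée maps x = Rλ, y = Rφ. The meridian scale is h = 1 and the parallel scale is k = 1/cos φ = sec φ.
Areal scale at 58.4°: h·k = 1.000 × 1.908 = 1.908.
Areal scale at 2.5°: h·k = 1.000 × 1.001 = 1.001.
Ratio = 1.908/1.001 ≈ 1.91.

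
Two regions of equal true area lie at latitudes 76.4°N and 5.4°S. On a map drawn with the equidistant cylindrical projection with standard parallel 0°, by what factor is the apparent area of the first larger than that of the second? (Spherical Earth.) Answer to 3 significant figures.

4.23

For the equirectangular projection with φ₀ = 0 (plate carrée), h = 1 along meridians and k = sec φ along parallels.
Areal scale at 76.4°: h·k = 1.000 × 4.253 = 4.253.
Areal scale at 5.4°: h·k = 1.000 × 1.004 = 1.004.
Ratio = 4.253/1.004 ≈ 4.23.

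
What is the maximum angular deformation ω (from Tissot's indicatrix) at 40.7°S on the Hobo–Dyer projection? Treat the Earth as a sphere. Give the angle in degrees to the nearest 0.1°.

Hobo–Dyer is a cylindrical equal-area projection with standard parallels at ±37.5°. A cylindrical equal-area projection with standard parallel φ₀ has meridian scale h = cos φ / cos φ₀ and parallel scale k = cos φ₀ / cos φ (so areas are preserved, h·k = 1).
At 40.7°: h = 0.9556, k = 1.046; principal scales a = 1.046, b = 0.9556.
sin(ω/2) = (a − b)/(a + b) = 0.09085/2.002 = 0.04538, so ω = 2 arcsin(0.04538) ≈ 5.2°.

5.2°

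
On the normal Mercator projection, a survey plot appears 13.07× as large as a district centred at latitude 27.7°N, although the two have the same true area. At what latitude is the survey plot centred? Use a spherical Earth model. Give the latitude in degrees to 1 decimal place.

Mercator areal scale is sec²φ, so apparent-area ratio = sec²φ₁ / sec²φ₂ = cos²φ₂ / cos²φ₁.
cos²φ₂ / cos²φ₁ = 13.07  ⇒  cos φ₁ = cos 27.7° / √13.07 = 0.8854/3.615 = 0.2449.
φ₁ = arccos(0.2449) ≈ 75.8°.

75.8°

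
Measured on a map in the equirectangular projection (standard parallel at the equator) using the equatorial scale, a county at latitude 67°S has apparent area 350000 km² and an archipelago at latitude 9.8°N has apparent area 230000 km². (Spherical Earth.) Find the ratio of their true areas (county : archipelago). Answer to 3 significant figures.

Plate carrée has h = 1 and k = sec φ, giving areal scale sec φ; true area = (apparent area) · cos φ.
True area of county: 350000 × cos(67°) = 350000 × 0.3907 = 136800 km².
True area of archipelago: 230000 × cos(9.8°) = 230000 × 0.9854 = 226600 km².
Ratio = 136800 / 226600 ≈ 0.603.

0.603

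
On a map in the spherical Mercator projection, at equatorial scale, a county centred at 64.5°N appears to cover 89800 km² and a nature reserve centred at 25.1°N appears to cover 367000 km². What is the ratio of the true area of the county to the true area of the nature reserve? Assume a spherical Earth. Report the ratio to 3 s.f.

Mercator's areal exaggeration is sec²φ; hence true area = (apparent area) · cos²φ.
True area of county: 89800 × cos²(64.5°) = 89800 × 0.1853 = 16640 km².
True area of nature reserve: 367000 × cos²(25.1°) = 367000 × 0.8201 = 301000 km².
Ratio = 16640 / 301000 ≈ 0.0553.

0.0553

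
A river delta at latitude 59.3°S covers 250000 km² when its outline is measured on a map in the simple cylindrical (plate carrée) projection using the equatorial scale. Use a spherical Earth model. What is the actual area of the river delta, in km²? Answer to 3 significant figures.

In the plate carrée (x = Rλ, y = Rφ), meridians are true-scale (h = 1) and parallels are stretched by k = sec φ.
Areal scale = h·k = 1 × sec φ; at 59.3°, h = 1.000, k = 1.959, so h·k = 1.959.
True area = apparent / (areal scale) = 250000 / 1.959 ≈ 128000 km².

128000 km²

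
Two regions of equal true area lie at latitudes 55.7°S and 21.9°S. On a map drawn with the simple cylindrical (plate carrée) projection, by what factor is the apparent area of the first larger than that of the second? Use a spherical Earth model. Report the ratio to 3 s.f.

In the plate carrée (x = Rλ, y = Rφ), meridians are true-scale (h = 1) and parallels are stretched by k = sec φ.
Areal scale at 55.7°: h·k = 1.000 × 1.775 = 1.775.
Areal scale at 21.9°: h·k = 1.000 × 1.078 = 1.078.
Ratio = 1.775/1.078 ≈ 1.65.

1.65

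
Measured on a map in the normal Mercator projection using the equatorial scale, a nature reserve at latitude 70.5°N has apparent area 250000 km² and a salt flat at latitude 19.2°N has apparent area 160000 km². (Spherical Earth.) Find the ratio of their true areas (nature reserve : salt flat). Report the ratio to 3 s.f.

0.195

On Mercator the areal scale is sec²φ, so true area = apparent × cos²φ.
True area of nature reserve: 250000 × cos²(70.5°) = 250000 × 0.1114 = 27860 km².
True area of salt flat: 160000 × cos²(19.2°) = 160000 × 0.8918 = 142700 km².
Ratio = 27860 / 142700 ≈ 0.195.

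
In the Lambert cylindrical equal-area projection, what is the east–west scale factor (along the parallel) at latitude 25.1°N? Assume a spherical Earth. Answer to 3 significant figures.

The Lambert cylindrical equal-area projection is the cylindrical equal-area projection with its standard parallel at the equator (φ₀ = 0). A cylindrical equal-area projection with standard parallel φ₀ has meridian scale h = cos φ / cos φ₀ and parallel scale k = cos φ₀ / cos φ (so areas are preserved, h·k = 1).
k = cos 0° / cos 25.1° = 1.000/0.9056 = 1.104.

1.10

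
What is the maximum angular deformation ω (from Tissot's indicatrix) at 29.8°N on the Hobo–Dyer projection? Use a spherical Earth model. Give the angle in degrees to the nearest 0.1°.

Hobo–Dyer is a cylindrical equal-area projection with standard parallels at ±37.5°. For cylindrical equal-area with standard parallel φ₀, h = cos φ / cos φ₀ and k = cos φ₀ / cos φ, so h·k = 1.
At 29.8°: h = 1.094, k = 0.9142; principal scales a = 1.094, b = 0.9142.
sin(ω/2) = (a − b)/(a + b) = 0.1795/2.008 = 0.08941, so ω = 2 arcsin(0.08941) ≈ 10.3°.

10.3°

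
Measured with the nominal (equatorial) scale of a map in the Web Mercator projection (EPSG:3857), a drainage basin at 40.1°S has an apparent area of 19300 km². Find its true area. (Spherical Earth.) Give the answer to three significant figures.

11300 km²

Mercator is conformal, so the point scale is isotropic: h = k = sec φ = 1/cos φ.
Areal scale = k² = sec²φ = 1/cos²(40.1°) = 1/0.7649² = 1.709.
True area = apparent / (areal scale) = 19300 / 1.709 ≈ 11300 km².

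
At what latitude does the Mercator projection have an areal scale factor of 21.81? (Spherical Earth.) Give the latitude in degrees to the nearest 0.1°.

Mercator areal scale is sec²φ.
sec²φ = 21.81  ⇒  cos²φ = 0.04585  ⇒  cos φ = 0.2141.
φ = arccos(0.2141) ≈ 77.6°.

77.6°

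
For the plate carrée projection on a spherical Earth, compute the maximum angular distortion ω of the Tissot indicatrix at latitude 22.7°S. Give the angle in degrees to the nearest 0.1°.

4.6°

In the plate carrée (x = Rλ, y = Rφ), meridians are true-scale (h = 1) and parallels are stretched by k = sec φ.
At 22.7°: h = 1.000, k = 1.084; principal scales a = 1.084, b = 1.000.
sin(ω/2) = (a − b)/(a + b) = 0.08397/2.084 = 0.04029, so ω = 2 arcsin(0.04029) ≈ 4.6°.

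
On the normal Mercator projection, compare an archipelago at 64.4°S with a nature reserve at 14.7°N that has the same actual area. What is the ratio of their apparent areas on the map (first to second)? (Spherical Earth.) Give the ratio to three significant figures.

Mercator areal scale is sec²φ.
At 64.4°: sec²(64.4°) = 1/0.4321² = 5.356.
At 14.7°: sec²(14.7°) = 1/0.9673² = 1.069.
Ratio = 5.356/1.069 = cos²(14.7°)/cos²(64.4°) ≈ 5.01.

5.01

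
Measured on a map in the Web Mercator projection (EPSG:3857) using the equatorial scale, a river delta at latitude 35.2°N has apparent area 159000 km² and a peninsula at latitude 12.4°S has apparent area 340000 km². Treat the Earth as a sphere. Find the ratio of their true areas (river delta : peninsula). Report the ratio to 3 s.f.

On Mercator the areal scale is sec²φ, so true area = apparent × cos²φ.
True area of river delta: 159000 × cos²(35.2°) = 159000 × 0.6677 = 106200 km².
True area of peninsula: 340000 × cos²(12.4°) = 340000 × 0.9539 = 324300 km².
Ratio = 106200 / 324300 ≈ 0.327.

0.327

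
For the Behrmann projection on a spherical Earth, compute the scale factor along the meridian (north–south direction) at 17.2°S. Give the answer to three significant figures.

The Behrmann projection is cylindrical equal-area with φ₀ = 30°. For cylindrical equal-area with standard parallel φ₀, h = cos φ / cos φ₀ and k = cos φ₀ / cos φ, so h·k = 1.
h = cos 17.2° / cos 30° = 0.9553/0.8660 = 1.103.

1.10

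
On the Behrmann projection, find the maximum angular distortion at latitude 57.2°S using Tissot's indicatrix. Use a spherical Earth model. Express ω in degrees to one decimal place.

Behrmann is a cylindrical equal-area projection with standard parallels at ±30°. For cylindrical equal-area with standard parallel φ₀, h = cos φ / cos φ₀ and k = cos φ₀ / cos φ, so h·k = 1.
At 57.2°: h = 0.6255, k = 1.599; principal scales a = 1.599, b = 0.6255.
sin(ω/2) = (a − b)/(a + b) = 0.9732/2.224 = 0.4375, so ω = 2 arcsin(0.4375) ≈ 51.9°.

51.9°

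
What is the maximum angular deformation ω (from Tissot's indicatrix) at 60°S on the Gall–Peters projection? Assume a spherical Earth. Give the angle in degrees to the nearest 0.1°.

38.9°

The Gall–Peters projection is cylindrical equal-area with φ₀ = 45°. A cylindrical equal-area projection with standard parallel φ₀ has meridian scale h = cos φ / cos φ₀ and parallel scale k = cos φ₀ / cos φ (so areas are preserved, h·k = 1).
At 60°: h = 0.7071, k = 1.414; principal scales a = 1.414, b = 0.7071.
sin(ω/2) = (a − b)/(a + b) = 0.7071/2.121 = 0.3333, so ω = 2 arcsin(0.3333) ≈ 38.9°.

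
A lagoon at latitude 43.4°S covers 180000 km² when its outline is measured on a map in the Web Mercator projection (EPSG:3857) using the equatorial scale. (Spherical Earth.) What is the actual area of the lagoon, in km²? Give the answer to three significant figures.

The Mercator projection is conformal; its linear scale factor is the same in every direction and equals sec φ = 1/cos φ.
Areal scale = k² = sec²φ = 1/cos²(43.4°) = 1/0.7266² = 1.894.
True area = apparent / (areal scale) = 180000 / 1.894 ≈ 95000 km².

95000 km²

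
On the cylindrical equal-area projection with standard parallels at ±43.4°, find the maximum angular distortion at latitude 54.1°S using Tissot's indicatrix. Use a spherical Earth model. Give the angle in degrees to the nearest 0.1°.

24.4°

For cylindrical equal-area with standard parallel φ₀, h = cos φ / cos φ₀ and k = cos φ₀ / cos φ, so h·k = 1.
At 54.1°: h = 0.8070, k = 1.239; principal scales a = 1.239, b = 0.8070.
sin(ω/2) = (a − b)/(a + b) = 0.4321/2.046 = 0.2112, so ω = 2 arcsin(0.2112) ≈ 24.4°.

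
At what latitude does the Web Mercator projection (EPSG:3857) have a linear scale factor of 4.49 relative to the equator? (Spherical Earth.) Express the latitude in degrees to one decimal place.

Mercator scale is k = sec φ = 1/cos φ.
1/cos φ = 4.49  ⇒  cos φ = 0.2227  ⇒  φ = arccos(0.2227) ≈ 77.1°.

77.1°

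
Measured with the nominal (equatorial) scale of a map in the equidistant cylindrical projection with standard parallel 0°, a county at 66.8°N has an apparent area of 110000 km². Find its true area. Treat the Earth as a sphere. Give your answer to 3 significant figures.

For the equirectangular projection with φ₀ = 0 (plate carrée), h = 1 along meridians and k = sec φ along parallels.
Areal scale = h·k = 1 × sec φ; at 66.8°, h = 1.000, k = 2.538, so h·k = 2.538.
True area = apparent / (areal scale) = 110000 / 2.538 ≈ 43300 km².

43300 km²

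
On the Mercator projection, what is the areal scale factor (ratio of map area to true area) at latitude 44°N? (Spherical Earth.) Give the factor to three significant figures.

For Mercator, h = k = sec φ (a conformal cylindrical projection has a single point scale, 1/cos φ).
Areal scale = k² = sec²φ = 1/cos²(44°) = 1/0.7193² = 1.933.

1.93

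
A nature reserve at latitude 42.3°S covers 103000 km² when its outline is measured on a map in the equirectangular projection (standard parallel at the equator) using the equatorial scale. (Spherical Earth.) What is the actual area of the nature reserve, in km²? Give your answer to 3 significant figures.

For the equirectangular projection with φ₀ = 0 (plate carrée), h = 1 along meridians and k = sec φ along parallels.
Areal scale = h·k = 1 × sec φ; at 42.3°, h = 1.000, k = 1.352, so h·k = 1.352.
True area = apparent / (areal scale) = 103000 / 1.352 ≈ 76200 km².

76200 km²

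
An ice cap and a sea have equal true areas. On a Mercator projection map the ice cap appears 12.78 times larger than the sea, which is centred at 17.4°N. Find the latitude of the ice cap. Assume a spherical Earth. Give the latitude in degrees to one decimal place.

On Mercator, (apparent₁)/(apparent₂) = sec²φ₁ / sec²φ₂ when true areas are equal.
cos²φ₂ / cos²φ₁ = 12.78  ⇒  cos φ₁ = cos 17.4° / √12.78 = 0.9542/3.575 = 0.2669.
φ₁ = arccos(0.2669) ≈ 74.5°.

74.5°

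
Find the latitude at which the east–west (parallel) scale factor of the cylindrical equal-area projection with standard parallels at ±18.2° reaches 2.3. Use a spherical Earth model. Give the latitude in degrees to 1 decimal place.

65.6°

A cylindrical equal-area projection with standard parallel φ₀ has meridian scale h = cos φ / cos φ₀ and parallel scale k = cos φ₀ / cos φ (so areas are preserved, h·k = 1).
k = cos φ₀ / cos φ = 2.3  ⇒  cos φ = cos 18.2° / 2.3 = 0.4130.
φ = arccos(0.4130) ≈ 65.6°.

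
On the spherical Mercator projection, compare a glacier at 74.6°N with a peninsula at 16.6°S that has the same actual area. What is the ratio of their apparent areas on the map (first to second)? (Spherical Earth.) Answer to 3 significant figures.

13.0

Mercator areal scale is sec²φ.
At 74.6°: sec²(74.6°) = 1/0.2656² = 14.18.
At 16.6°: sec²(16.6°) = 1/0.9583² = 1.089.
Ratio = 14.18/1.089 = cos²(16.6°)/cos²(74.6°) ≈ 13.0.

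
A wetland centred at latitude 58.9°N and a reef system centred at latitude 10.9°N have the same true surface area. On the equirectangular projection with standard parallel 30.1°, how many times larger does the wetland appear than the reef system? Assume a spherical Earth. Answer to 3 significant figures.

The equidistant cylindrical projection with φ₀ = 30.1° has h = 1 (meridians true) and k = cos φ₀ / cos φ along parallels.
Areal scale at 58.9°: h·k = 1.000 × 1.675 = 1.675.
Areal scale at 10.9°: h·k = 1.000 × 0.8810 = 0.8810.
Ratio = 1.675/0.8810 ≈ 1.90.

1.90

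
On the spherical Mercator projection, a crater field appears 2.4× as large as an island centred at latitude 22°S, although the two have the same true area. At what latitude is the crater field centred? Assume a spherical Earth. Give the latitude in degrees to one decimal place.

Mercator areal scale is sec²φ, so apparent-area ratio = sec²φ₁ / sec²φ₂ = cos²φ₂ / cos²φ₁.
cos²φ₂ / cos²φ₁ = 2.4  ⇒  cos φ₁ = cos 22° / √2.4 = 0.9272/1.549 = 0.5985.
φ₁ = arccos(0.5985) ≈ 53.2°.

53.2°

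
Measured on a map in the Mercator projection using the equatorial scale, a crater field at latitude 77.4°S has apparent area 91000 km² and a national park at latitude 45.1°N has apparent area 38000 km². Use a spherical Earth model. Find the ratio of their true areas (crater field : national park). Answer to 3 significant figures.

0.229

On Mercator the areal scale is sec²φ, so true area = apparent × cos²φ.
True area of crater field: 91000 × cos²(77.4°) = 91000 × 0.04759 = 4330 km².
True area of national park: 38000 × cos²(45.1°) = 38000 × 0.4983 = 18930 km².
Ratio = 4330 / 18930 ≈ 0.229.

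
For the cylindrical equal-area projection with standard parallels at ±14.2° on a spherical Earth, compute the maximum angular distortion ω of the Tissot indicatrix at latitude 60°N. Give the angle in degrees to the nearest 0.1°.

For cylindrical equal-area with standard parallel φ₀, h = cos φ / cos φ₀ and k = cos φ₀ / cos φ, so h·k = 1.
At 60°: h = 0.5158, k = 1.939; principal scales a = 1.939, b = 0.5158.
sin(ω/2) = (a − b)/(a + b) = 1.423/2.455 = 0.5798, so ω = 2 arcsin(0.5798) ≈ 70.9°.

70.9°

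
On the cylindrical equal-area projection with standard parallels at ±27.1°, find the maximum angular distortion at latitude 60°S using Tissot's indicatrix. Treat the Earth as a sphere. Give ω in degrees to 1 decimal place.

62.7°

A cylindrical equal-area projection with standard parallel φ₀ has meridian scale h = cos φ / cos φ₀ and parallel scale k = cos φ₀ / cos φ (so areas are preserved, h·k = 1).
At 60°: h = 0.5617, k = 1.780; principal scales a = 1.780, b = 0.5617.
sin(ω/2) = (a − b)/(a + b) = 1.219/2.342 = 0.5204, so ω = 2 arcsin(0.5204) ≈ 62.7°.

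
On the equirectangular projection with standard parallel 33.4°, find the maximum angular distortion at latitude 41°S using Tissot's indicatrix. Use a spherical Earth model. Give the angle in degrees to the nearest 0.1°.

5.8°

The equidistant cylindrical projection with φ₀ = 33.4° has h = 1 (meridians true) and k = cos φ₀ / cos φ along parallels.
At 41°: h = 1.000, k = 1.106; principal scales a = 1.106, b = 1.000.
sin(ω/2) = (a − b)/(a + b) = 0.1062/2.106 = 0.05042, so ω = 2 arcsin(0.05042) ≈ 5.8°.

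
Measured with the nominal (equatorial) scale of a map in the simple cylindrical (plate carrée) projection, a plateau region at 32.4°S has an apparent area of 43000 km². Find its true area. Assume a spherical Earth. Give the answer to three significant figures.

In the plate carrée (x = Rλ, y = Rφ), meridians are true-scale (h = 1) and parallels are stretched by k = sec φ.
Areal scale = h·k = 1 × sec φ; at 32.4°, h = 1.000, k = 1.184, so h·k = 1.184.
True area = apparent / (areal scale) = 43000 / 1.184 ≈ 36300 km².

36300 km²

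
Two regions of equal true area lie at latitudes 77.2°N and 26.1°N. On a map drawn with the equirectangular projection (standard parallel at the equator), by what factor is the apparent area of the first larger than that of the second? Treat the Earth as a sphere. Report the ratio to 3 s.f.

In the plate carrée (x = Rλ, y = Rφ), meridians are true-scale (h = 1) and parallels are stretched by k = sec φ.
Areal scale at 77.2°: h·k = 1.000 × 4.514 = 4.514.
Areal scale at 26.1°: h·k = 1.000 × 1.114 = 1.114.
Ratio = 4.514/1.114 ≈ 4.05.

4.05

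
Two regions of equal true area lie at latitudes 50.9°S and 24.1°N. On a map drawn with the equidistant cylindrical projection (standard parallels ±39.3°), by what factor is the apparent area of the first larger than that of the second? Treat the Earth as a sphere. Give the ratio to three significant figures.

With standard parallel φ₀ = 39.3°, the equirectangular projection gives x = Rλ cos φ₀, y = Rφ, so h = 1 and k = cos 39.3° / cos φ.
Areal scale at 50.9°: h·k = 1.000 × 1.227 = 1.227.
Areal scale at 24.1°: h·k = 1.000 × 0.8477 = 0.8477.
Ratio = 1.227/0.8477 ≈ 1.45.

1.45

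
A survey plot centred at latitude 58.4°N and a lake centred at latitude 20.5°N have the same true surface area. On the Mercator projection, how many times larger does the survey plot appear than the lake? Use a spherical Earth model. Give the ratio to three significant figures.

3.20

Mercator is conformal with k = sec φ, so areal scale = k² = sec²φ.
At 58.4°: sec²(58.4°) = 1/0.5240² = 3.642.
At 20.5°: sec²(20.5°) = 1/0.9367² = 1.140.
Ratio = 3.642/1.140 = cos²(20.5°)/cos²(58.4°) ≈ 3.20.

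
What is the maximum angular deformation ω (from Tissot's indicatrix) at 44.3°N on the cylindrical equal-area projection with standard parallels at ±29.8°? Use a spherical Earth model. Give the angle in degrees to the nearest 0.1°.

21.9°

A cylindrical equal-area projection with standard parallel φ₀ has meridian scale h = cos φ / cos φ₀ and parallel scale k = cos φ₀ / cos φ (so areas are preserved, h·k = 1).
At 44.3°: h = 0.8248, k = 1.212; principal scales a = 1.212, b = 0.8248.
sin(ω/2) = (a − b)/(a + b) = 0.3877/2.037 = 0.1903, so ω = 2 arcsin(0.1903) ≈ 21.9°.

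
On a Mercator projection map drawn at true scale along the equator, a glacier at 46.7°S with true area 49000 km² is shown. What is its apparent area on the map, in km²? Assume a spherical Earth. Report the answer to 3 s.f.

104000 km²

The Mercator projection is conformal; its linear scale factor is the same in every direction and equals sec φ = 1/cos φ.
Areal scale = k² = sec²φ = 1/cos²(46.7°) = 1/0.6858² = 2.126.
Apparent area = 49000 × 2.126 ≈ 104000 km².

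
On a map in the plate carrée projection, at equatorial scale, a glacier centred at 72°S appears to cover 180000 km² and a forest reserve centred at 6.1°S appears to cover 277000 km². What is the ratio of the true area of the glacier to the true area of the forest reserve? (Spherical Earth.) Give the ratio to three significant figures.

0.202

Plate carrée has h = 1 and k = sec φ, giving areal scale sec φ; true area = (apparent area) · cos φ.
True area of glacier: 180000 × cos(72°) = 180000 × 0.3090 = 55620 km².
True area of forest reserve: 277000 × cos(6.1°) = 277000 × 0.9943 = 275400 km².
Ratio = 55620 / 275400 ≈ 0.202.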